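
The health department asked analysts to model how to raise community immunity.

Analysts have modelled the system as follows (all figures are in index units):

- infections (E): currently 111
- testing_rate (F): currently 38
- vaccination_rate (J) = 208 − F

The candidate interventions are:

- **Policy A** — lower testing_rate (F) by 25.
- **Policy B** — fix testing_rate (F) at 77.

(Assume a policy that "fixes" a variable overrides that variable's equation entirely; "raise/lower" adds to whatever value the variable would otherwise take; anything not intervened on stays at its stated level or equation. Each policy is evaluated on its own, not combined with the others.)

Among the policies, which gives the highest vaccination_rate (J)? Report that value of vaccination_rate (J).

195

Policy A (F − 25):
  F = 38 − 25 = 13
  J = 208 − 13 = 195
Policy B (F := 77):
  F = 77
  J = 208 − 77 = 131
Comparing — Policy A: J=195, Policy B: J=131. Highest is 195 (Policy A).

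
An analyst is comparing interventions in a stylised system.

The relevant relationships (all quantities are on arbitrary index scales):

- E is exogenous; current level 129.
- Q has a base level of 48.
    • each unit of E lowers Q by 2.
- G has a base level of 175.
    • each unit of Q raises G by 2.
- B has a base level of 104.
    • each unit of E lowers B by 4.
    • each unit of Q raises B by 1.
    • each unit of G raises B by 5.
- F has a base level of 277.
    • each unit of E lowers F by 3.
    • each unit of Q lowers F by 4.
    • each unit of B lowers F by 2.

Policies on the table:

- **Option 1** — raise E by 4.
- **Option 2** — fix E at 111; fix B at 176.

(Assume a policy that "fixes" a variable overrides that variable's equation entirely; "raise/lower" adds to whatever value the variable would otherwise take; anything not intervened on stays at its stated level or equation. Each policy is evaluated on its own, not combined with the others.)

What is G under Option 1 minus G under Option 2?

-88

Option 1 (E + 4):
  E = 129 + 4 = 133
  Q = 48 − 2·133 = -218
  G = 175 + 2·(-218) = -261
Option 2 (E := 111, B := 176):
  E = 111
  Q = 48 − 2·111 = -174
  G = 175 + 2·(-174) = -173
G: -261 − (-173) = -88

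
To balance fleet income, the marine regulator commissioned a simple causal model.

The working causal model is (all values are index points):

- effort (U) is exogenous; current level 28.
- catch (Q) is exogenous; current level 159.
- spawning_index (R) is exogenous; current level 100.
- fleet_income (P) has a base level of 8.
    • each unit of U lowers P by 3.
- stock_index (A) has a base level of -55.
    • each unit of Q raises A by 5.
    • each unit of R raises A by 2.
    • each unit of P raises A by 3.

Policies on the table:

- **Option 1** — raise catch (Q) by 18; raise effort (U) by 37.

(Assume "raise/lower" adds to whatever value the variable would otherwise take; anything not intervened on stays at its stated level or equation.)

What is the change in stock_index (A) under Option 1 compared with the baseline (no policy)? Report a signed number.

Baseline:
  U = 28
  Q = 159
  R = 100
  P = 8 − 3·28 = -76
  A = -55 + 5·159 + 2·100 + 3·(-76) = 712
Option 1 (Q + 18, U + 37):
  U = 28 + 37 = 65
  Q = 159 + 18 = 177
  R = 100
  P = 8 − 3·65 = -187
  A = -55 + 5·177 + 2·100 + 3·(-187) = 469
Change in A: 469 − 712 = -243

-243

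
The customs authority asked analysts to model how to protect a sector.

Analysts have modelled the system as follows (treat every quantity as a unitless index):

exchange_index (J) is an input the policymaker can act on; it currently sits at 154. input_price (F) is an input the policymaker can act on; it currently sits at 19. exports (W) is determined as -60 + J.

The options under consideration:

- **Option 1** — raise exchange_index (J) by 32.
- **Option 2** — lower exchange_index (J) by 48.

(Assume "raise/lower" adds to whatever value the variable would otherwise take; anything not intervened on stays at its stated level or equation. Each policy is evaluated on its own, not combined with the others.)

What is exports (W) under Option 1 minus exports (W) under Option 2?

Option 1 (J + 32):
  J = 154 + 32 = 186
  W = -60 + 186 = 126
Option 2 (J − 48):
  J = 154 − 48 = 106
  W = -60 + 106 = 46
W: 126 − 46 = 80

80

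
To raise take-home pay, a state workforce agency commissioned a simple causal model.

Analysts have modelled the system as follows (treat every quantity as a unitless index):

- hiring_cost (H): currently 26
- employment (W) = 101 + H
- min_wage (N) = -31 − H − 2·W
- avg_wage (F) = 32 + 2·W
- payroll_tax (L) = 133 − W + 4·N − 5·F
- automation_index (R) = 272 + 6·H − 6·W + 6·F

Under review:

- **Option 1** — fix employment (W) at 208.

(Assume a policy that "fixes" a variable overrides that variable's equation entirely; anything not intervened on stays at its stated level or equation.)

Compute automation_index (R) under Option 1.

1868

Option 1 (W := 208):
  H = 26
  W = 208
  F = 32 + 2·208 = 448
  R = 272 + 6·26 − 6·208 + 6·448 = 1868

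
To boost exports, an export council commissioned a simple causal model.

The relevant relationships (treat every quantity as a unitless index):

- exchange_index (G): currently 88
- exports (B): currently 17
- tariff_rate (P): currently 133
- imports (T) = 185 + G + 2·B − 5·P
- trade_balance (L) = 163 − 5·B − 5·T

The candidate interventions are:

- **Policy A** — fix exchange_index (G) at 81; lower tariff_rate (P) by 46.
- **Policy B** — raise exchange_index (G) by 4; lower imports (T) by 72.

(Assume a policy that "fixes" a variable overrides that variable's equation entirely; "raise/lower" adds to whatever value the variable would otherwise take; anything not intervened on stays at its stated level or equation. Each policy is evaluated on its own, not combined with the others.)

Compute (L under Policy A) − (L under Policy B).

Policy A (G := 81, P − 46):
  G = 81
  B = 17
  P = 133 − 46 = 87
  T = 185 + 81 + 2·17 − 5·87 = -135
  L = 163 − 5·17 − 5·(-135) = 753
Policy B (G + 4, T − 72):
  G = 88 + 4 = 92
  B = 17
  P = 133
  T = 185 + 92 + 2·17 − 5·133 (−72 from intervention) = -426
  L = 163 − 5·17 − 5·(-426) = 2208
L: 753 − 2208 = -1455

-1455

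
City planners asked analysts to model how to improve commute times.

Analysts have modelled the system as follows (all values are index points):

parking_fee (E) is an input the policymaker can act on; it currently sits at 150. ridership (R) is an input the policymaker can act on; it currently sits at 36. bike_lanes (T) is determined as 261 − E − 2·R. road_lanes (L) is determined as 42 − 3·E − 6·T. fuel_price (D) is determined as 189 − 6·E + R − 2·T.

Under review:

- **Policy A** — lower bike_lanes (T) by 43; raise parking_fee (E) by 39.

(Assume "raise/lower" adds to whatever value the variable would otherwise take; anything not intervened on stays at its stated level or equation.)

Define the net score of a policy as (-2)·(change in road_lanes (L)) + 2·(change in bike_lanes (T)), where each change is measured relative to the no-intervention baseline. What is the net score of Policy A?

Baseline:
  E = 150
  R = 36
  T = 261 − 150 − 2·36 = 39
  L = 42 − 3·150 − 6·39 = -642
Policy A (T − 43, E + 39):
  E = 150 + 39 = 189
  R = 36
  T = 261 − 189 − 2·36 (−43 from intervention) = -43
  L = 42 − 3·189 − 6·(-43) = -267
ΔL = -267 − (-642) = 375; ΔT = -43 − 39 = -82
Score = (-2)·375 + 2·(-82) = -914

-914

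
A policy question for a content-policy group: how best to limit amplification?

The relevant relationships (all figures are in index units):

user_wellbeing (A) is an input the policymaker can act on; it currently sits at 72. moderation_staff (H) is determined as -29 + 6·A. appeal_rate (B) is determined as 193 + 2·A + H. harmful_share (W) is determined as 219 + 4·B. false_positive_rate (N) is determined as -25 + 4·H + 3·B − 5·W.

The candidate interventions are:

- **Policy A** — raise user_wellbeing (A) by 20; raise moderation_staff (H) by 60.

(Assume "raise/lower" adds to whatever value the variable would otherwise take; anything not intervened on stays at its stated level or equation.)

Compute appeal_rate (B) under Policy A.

Policy A (A + 20, H + 60):
  A = 72 + 20 = 92
  H = -29 + 6·92 (+60 from intervention) = 583
  B = 193 + 2·92 + 583 = 960

960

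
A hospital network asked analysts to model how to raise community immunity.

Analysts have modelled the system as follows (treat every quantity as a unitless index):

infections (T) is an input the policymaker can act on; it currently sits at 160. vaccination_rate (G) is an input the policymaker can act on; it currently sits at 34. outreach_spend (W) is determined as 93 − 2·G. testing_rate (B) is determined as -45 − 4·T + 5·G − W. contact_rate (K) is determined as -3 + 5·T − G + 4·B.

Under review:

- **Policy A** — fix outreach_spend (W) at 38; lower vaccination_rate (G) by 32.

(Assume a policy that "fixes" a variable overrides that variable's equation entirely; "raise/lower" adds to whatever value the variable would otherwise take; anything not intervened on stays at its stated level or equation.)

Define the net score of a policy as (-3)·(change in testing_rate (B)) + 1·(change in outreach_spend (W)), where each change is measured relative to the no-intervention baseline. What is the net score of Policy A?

532

Baseline:
  T = 160
  G = 34
  W = 93 − 2·34 = 25
  B = -45 − 4·160 + 5·34 − 25 = -540
Policy A (W := 38, G − 32):
  T = 160
  G = 34 − 32 = 2
  W = 38
  B = -45 − 4·160 + 5·2 − 38 = -713
ΔB = -713 − (-540) = -173; ΔW = 38 − 25 = 13
Score = (-3)·(-173) + 1·13 = 532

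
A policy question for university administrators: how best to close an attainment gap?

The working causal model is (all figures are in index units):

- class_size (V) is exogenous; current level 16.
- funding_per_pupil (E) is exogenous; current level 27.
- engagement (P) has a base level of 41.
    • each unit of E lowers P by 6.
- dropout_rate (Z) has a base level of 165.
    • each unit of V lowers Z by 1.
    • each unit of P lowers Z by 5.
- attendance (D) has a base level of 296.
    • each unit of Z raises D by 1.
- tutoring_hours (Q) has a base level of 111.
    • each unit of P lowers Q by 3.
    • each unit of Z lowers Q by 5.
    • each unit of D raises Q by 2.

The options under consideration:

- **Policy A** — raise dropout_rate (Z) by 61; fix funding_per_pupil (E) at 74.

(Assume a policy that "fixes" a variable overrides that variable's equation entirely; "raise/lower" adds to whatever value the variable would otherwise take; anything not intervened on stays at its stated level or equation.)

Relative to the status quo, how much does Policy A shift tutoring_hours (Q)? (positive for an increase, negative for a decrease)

Baseline:
  V = 16
  E = 27
  P = 41 − 6·27 = -121
  Z = 165 − 16 − 5·(-121) = 754
  D = 296 + 754 = 1050
  Q = 111 − 3·(-121) − 5·754 + 2·1050 = -1196
Policy A (Z + 61, E := 74):
  V = 16
  E = 74
  P = 41 − 6·74 = -403
  Z = 165 − 16 − 5·(-403) (+61 from intervention) = 2225
  D = 296 + 2225 = 2521
  Q = 111 − 3·(-403) − 5·2225 + 2·2521 = -4763
Change in Q: -4763 − (-1196) = -3567

-3567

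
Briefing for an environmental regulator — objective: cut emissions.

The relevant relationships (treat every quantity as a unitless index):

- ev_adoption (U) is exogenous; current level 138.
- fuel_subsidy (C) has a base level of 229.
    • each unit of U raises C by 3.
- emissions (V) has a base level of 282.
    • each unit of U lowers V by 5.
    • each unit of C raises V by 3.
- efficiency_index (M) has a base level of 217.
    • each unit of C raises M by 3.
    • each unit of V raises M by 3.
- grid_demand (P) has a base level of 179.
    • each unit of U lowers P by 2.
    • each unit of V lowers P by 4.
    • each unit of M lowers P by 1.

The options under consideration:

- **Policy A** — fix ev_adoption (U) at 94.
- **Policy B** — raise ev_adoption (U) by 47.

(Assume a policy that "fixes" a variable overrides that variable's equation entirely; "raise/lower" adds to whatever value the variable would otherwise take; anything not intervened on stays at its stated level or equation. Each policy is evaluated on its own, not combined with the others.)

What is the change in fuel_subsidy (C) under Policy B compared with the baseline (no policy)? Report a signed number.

141

Baseline:
  U = 138
  C = 229 + 3·138 = 643
Policy B (U + 47):
  U = 138 + 47 = 185
  C = 229 + 3·185 = 784
Change in C: 784 − 643 = 141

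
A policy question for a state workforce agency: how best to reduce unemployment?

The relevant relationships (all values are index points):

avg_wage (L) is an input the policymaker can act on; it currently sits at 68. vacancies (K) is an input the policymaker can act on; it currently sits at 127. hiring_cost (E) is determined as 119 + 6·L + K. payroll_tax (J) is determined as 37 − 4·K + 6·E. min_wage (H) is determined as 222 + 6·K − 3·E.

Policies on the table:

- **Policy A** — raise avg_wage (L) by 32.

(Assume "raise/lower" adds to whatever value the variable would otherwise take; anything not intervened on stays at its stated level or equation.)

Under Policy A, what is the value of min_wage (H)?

-1554

Policy A (L + 32):
  L = 68 + 32 = 100
  K = 127
  E = 119 + 6·100 + 127 = 846
  H = 222 + 6·127 − 3·846 = -1554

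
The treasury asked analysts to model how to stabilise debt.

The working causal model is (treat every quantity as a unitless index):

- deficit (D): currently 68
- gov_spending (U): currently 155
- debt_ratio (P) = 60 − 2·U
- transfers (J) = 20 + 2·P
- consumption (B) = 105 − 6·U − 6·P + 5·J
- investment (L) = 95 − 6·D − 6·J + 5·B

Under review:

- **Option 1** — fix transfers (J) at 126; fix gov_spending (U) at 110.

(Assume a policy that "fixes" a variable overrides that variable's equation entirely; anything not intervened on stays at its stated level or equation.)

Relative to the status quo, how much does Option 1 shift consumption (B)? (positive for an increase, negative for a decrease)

2760

Baseline:
  U = 155
  P = 60 − 2·155 = -250
  J = 20 + 2·(-250) = -480
  B = 105 − 6·155 − 6·(-250) + 5·(-480) = -1725
Option 1 (J := 126, U := 110):
  U = 110
  P = 60 − 2·110 = -160
  J = 126
  B = 105 − 6·110 − 6·(-160) + 5·126 = 1035
Change in B: 1035 − (-1725) = 2760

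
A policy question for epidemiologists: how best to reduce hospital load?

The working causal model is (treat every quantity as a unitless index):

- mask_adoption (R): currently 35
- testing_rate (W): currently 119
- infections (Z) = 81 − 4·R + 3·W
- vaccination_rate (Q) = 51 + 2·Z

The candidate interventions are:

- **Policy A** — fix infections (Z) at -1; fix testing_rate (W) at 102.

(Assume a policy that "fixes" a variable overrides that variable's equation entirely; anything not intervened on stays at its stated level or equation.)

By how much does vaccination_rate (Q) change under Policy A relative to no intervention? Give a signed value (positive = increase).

-598

Baseline:
  R = 35
  W = 119
  Z = 81 − 4·35 + 3·119 = 298
  Q = 51 + 2·298 = 647
Policy A (Z := -1, W := 102):
  R = 35
  W = 102
  Z = -1
  Q = 51 + 2·(-1) = 49
Change in Q: 49 − 647 = -598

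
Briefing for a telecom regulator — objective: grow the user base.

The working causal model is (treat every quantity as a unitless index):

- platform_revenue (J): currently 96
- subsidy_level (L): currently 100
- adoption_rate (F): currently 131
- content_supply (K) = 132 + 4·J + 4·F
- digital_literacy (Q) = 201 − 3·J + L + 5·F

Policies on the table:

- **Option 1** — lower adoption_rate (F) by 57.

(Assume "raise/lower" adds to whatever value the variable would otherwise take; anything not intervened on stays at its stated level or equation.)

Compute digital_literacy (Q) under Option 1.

383

Option 1 (F − 57):
  J = 96
  L = 100
  F = 131 − 57 = 74
  Q = 201 − 3·96 + 100 + 5·74 = 383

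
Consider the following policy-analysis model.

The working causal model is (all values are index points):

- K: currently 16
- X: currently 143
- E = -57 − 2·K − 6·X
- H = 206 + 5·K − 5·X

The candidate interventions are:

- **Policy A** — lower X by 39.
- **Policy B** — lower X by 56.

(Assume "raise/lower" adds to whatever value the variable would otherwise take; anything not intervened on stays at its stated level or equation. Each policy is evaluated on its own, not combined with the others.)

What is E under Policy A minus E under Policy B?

-102

Policy A (X − 39):
  K = 16
  X = 143 − 39 = 104
  E = -57 − 2·16 − 6·104 = -713
Policy B (X − 56):
  K = 16
  X = 143 − 56 = 87
  E = -57 − 2·16 − 6·87 = -611
E: -713 − (-611) = -102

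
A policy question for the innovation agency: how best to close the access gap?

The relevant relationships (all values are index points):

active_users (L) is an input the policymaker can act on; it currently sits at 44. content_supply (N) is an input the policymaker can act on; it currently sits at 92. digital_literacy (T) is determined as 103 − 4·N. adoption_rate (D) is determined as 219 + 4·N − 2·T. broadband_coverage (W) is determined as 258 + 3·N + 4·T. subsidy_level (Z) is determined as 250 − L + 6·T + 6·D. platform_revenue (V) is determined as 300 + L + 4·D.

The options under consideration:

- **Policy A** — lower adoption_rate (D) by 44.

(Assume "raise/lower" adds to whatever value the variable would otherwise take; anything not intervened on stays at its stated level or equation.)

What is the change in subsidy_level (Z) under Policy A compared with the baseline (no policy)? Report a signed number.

Baseline:
  L = 44
  N = 92
  T = 103 − 4·92 = -265
  D = 219 + 4·92 − 2·(-265) = 1117
  Z = 250 − 44 + 6·(-265) + 6·1117 = 5318
Policy A (D − 44):
  L = 44
  N = 92
  T = 103 − 4·92 = -265
  D = 219 + 4·92 − 2·(-265) (−44 from intervention) = 1073
  Z = 250 − 44 + 6·(-265) + 6·1073 = 5054
Change in Z: 5054 − 5318 = -264

-264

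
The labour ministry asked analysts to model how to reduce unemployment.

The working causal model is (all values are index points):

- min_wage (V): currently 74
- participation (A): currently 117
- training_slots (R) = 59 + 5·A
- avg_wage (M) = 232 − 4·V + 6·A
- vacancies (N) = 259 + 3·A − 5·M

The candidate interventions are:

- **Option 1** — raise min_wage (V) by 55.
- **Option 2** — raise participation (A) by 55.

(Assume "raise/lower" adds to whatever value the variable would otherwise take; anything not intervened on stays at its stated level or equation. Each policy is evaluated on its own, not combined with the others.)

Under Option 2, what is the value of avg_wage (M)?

Option 2 (A + 55):
  V = 74
  A = 117 + 55 = 172
  M = 232 − 4·74 + 6·172 = 968

968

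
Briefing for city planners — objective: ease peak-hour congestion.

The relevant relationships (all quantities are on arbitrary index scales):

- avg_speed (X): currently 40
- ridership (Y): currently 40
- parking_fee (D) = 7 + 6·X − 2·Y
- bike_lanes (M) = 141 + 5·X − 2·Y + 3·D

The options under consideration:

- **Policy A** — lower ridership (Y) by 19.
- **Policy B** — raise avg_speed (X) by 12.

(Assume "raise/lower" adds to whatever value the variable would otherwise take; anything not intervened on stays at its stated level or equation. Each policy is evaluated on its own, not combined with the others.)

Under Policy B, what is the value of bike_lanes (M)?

Policy B (X + 12):
  X = 40 + 12 = 52
  Y = 40
  D = 7 + 6·52 − 2·40 = 239
  M = 141 + 5·52 − 2·40 + 3·239 = 1038

1038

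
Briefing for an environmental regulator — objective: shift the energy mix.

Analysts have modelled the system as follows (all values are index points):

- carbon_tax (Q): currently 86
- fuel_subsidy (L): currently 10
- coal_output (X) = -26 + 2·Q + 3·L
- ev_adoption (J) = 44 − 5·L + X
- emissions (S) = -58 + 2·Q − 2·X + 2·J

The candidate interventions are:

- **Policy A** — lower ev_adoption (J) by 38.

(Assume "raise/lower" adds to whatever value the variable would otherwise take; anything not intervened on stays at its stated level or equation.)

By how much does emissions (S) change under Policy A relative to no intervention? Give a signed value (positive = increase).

-76

Baseline:
  Q = 86
  L = 10
  X = -26 + 2·86 + 3·10 = 176
  J = 44 − 5·10 + 176 = 170
  S = -58 + 2·86 − 2·176 + 2·170 = 102
Policy A (J − 38):
  Q = 86
  L = 10
  X = -26 + 2·86 + 3·10 = 176
  J = 44 − 5·10 + 176 (−38 from intervention) = 132
  S = -58 + 2·86 − 2·176 + 2·132 = 26
Change in S: 26 − 102 = -76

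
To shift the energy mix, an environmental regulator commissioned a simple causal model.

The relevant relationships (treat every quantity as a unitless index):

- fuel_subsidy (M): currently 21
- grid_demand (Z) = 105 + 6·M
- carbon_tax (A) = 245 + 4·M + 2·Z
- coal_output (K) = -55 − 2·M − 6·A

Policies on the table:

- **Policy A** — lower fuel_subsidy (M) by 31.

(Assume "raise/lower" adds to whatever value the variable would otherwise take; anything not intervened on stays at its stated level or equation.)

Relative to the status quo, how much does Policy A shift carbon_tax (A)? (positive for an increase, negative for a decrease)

-496

Baseline:
  M = 21
  Z = 105 + 6·21 = 231
  A = 245 + 4·21 + 2·231 = 791
Policy A (M − 31):
  M = 21 − 31 = -10
  Z = 105 + 6·(-10) = 45
  A = 245 + 4·(-10) + 2·45 = 295
Change in A: 295 − 791 = -496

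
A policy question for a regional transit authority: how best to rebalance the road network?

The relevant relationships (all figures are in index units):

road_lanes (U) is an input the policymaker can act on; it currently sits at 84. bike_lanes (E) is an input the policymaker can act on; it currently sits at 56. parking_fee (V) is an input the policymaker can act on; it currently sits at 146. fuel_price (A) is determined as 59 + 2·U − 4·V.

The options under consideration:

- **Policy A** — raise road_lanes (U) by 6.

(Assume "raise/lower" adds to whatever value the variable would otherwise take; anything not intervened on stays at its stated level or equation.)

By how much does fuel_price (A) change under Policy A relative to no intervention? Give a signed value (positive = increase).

Baseline:
  U = 84
  V = 146
  A = 59 + 2·84 − 4·146 = -357
Policy A (U + 6):
  U = 84 + 6 = 90
  V = 146
  A = 59 + 2·90 − 4·146 = -345
Change in A: -345 − (-357) = 12

12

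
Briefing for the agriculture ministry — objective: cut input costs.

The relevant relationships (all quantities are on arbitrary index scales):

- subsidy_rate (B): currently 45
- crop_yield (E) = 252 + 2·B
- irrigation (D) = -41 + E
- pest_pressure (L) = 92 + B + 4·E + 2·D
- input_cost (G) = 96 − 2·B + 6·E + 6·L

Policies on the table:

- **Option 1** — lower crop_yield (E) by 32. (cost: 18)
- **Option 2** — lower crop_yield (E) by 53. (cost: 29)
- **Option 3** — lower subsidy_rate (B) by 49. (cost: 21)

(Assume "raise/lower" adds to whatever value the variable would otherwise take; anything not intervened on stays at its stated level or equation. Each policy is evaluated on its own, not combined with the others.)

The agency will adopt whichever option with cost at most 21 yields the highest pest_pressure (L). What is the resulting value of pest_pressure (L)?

1915

Option 1 (E − 32):
  B = 45
  E = 252 + 2·45 (−32 from intervention) = 310
  D = -41 + 310 = 269
  L = 92 + 45 + 4·310 + 2·269 = 1915
Option 3 (B − 49):
  B = 45 − 49 = -4
  E = 252 + 2·(-4) = 244
  D = -41 + 244 = 203
  L = 92 + (-4) + 4·244 + 2·203 = 1470
Comparing — Option 1: L=1915, Option 3: L=1470. Highest is 1915 (Option 1).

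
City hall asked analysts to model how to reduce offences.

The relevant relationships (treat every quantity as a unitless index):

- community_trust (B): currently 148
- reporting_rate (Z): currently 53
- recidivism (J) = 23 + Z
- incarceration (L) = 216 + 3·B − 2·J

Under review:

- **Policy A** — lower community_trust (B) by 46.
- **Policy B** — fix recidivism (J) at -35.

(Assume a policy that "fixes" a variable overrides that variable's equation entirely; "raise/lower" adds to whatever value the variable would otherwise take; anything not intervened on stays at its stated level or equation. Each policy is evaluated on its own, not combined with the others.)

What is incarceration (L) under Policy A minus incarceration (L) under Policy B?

Policy A (B − 46):
  B = 148 − 46 = 102
  Z = 53
  J = 23 + 53 = 76
  L = 216 + 3·102 − 2·76 = 370
Policy B (J := -35):
  B = 148
  Z = 53
  J = -35
  L = 216 + 3·148 − 2·(-35) = 730
L: 370 − 730 = -360

-360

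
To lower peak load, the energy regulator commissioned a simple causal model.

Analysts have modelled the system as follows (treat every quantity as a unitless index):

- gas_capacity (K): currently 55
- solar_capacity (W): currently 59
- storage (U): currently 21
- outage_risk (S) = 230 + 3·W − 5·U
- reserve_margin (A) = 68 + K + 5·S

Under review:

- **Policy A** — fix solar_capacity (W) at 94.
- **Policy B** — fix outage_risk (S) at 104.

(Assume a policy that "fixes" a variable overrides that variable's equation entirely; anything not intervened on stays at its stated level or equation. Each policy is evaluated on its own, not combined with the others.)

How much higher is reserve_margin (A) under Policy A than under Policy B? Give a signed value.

Policy A (W := 94):
  K = 55
  W = 94
  U = 21
  S = 230 + 3·94 − 5·21 = 407
  A = 68 + 55 + 5·407 = 2158
Policy B (S := 104):
  K = 55
  W = 59
  U = 21
  S = 104
  A = 68 + 55 + 5·104 = 643
A: 2158 − 643 = 1515

1515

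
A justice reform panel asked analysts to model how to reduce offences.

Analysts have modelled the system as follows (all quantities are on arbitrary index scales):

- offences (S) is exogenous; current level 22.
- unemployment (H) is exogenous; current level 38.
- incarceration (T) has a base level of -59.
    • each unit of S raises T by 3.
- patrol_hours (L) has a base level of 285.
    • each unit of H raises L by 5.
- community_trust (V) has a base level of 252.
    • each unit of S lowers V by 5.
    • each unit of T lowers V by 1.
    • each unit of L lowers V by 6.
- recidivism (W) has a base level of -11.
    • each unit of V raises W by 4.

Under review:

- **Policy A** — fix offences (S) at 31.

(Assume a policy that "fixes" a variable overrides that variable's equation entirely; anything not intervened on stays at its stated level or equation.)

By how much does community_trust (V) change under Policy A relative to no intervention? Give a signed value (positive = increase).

-72

Baseline:
  S = 22
  H = 38
  T = -59 + 3·22 = 7
  L = 285 + 5·38 = 475
  V = 252 − 5·22 − 7 − 6·475 = -2715
Policy A (S := 31):
  S = 31
  H = 38
  T = -59 + 3·31 = 34
  L = 285 + 5·38 = 475
  V = 252 − 5·31 − 34 − 6·475 = -2787
Change in V: -2787 − (-2715) = -72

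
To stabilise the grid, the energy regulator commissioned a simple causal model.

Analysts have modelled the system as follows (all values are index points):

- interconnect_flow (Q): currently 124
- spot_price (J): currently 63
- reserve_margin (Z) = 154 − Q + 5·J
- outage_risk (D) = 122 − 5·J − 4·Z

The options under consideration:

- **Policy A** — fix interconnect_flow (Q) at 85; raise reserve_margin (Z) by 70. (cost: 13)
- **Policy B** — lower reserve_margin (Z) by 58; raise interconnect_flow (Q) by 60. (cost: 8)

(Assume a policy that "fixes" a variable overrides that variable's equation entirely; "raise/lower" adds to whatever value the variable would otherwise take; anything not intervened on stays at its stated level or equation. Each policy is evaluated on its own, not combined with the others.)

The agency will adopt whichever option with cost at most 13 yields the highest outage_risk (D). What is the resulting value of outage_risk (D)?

Policy A (Q := 85, Z + 70):
  Q = 85
  J = 63
  Z = 154 − 85 + 5·63 (+70 from intervention) = 454
  D = 122 − 5·63 − 4·454 = -2009
Policy B (Z − 58, Q + 60):
  Q = 124 + 60 = 184
  J = 63
  Z = 154 − 184 + 5·63 (−58 from intervention) = 227
  D = 122 − 5·63 − 4·227 = -1101
Comparing — Policy A: D=-2009, Policy B: D=-1101. Highest is -1101 (Policy B).

-1101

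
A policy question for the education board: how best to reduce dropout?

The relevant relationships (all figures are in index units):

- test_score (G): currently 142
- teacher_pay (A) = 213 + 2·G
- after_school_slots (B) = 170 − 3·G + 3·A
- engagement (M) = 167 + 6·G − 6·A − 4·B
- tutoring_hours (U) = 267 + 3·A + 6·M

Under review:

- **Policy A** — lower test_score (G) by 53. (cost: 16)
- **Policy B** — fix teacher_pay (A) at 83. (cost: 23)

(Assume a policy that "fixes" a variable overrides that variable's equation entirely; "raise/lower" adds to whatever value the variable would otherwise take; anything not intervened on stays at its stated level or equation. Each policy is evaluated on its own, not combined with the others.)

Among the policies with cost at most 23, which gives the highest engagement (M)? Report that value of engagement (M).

Policy A (G − 53):
  G = 142 − 53 = 89
  A = 213 + 2·89 = 391
  B = 170 − 3·89 + 3·391 = 1076
  M = 167 + 6·89 − 6·391 − 4·1076 = -5949
Policy B (A := 83):
  G = 142
  A = 83
  B = 170 − 3·142 + 3·83 = -7
  M = 167 + 6·142 − 6·83 − 4·(-7) = 549
Comparing — Policy A: M=-5949, Policy B: M=549. Highest is 549 (Policy B).

549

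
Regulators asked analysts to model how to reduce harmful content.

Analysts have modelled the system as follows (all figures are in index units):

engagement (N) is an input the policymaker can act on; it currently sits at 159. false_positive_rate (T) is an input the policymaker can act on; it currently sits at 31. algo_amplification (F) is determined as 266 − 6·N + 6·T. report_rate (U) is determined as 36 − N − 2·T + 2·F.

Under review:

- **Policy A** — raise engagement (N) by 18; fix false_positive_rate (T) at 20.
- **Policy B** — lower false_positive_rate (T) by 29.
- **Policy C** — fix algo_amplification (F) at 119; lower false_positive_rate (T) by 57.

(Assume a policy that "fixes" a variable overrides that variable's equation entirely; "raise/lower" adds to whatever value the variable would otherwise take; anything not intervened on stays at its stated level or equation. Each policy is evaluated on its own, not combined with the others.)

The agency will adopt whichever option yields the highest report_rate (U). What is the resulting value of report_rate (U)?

167

Policy A (N + 18, T := 20):
  N = 159 + 18 = 177
  T = 20
  F = 266 − 6·177 + 6·20 = -676
  U = 36 − 177 − 2·20 + 2·(-676) = -1533
Policy B (T − 29):
  N = 159
  T = 31 − 29 = 2
  F = 266 − 6·159 + 6·2 = -676
  U = 36 − 159 − 2·2 + 2·(-676) = -1479
Policy C (F := 119, T − 57):
  N = 159
  T = 31 − 57 = -26
  F = 119
  U = 36 − 159 − 2·(-26) + 2·119 = 167
Comparing — Policy A: U=-1533, Policy B: U=-1479, Policy C: U=167. Highest is 167 (Policy C).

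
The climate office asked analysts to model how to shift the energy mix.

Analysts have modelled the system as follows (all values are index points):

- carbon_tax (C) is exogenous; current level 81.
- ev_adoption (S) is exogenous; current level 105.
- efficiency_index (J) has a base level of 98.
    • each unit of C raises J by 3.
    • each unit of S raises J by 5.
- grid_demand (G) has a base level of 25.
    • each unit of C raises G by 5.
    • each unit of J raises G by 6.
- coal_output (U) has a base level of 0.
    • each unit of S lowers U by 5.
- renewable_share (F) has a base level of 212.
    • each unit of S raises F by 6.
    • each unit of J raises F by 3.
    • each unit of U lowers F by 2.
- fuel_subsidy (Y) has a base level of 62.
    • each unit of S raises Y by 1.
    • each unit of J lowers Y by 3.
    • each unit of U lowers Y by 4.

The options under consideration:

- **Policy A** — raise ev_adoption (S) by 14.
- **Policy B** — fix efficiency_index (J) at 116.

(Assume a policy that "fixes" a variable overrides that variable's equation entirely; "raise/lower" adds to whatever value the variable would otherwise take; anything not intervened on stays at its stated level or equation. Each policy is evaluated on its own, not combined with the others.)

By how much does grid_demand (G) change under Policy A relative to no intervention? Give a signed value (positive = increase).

420

Baseline:
  C = 81
  S = 105
  J = 98 + 3·81 + 5·105 = 866
  G = 25 + 5·81 + 6·866 = 5626
Policy A (S + 14):
  C = 81
  S = 105 + 14 = 119
  J = 98 + 3·81 + 5·119 = 936
  G = 25 + 5·81 + 6·936 = 6046
Change in G: 6046 − 5626 = 420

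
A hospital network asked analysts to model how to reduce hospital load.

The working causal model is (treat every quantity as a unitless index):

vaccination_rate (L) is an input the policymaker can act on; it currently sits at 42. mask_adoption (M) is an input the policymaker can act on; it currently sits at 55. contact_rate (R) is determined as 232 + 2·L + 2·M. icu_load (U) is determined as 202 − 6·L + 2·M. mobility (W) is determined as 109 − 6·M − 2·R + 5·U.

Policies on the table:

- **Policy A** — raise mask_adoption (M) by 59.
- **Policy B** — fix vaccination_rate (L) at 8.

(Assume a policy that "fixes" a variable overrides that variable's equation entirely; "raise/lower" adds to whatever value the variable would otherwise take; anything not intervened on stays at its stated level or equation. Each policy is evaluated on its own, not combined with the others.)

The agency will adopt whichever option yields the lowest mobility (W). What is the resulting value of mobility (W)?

-773

Policy A (M + 59):
  L = 42
  M = 55 + 59 = 114
  R = 232 + 2·42 + 2·114 = 544
  U = 202 − 6·42 + 2·114 = 178
  W = 109 − 6·114 − 2·544 + 5·178 = -773
Policy B (L := 8):
  L = 8
  M = 55
  R = 232 + 2·8 + 2·55 = 358
  U = 202 − 6·8 + 2·55 = 264
  W = 109 − 6·55 − 2·358 + 5·264 = 383
Comparing — Policy A: W=-773, Policy B: W=383. Lowest is -773 (Policy A).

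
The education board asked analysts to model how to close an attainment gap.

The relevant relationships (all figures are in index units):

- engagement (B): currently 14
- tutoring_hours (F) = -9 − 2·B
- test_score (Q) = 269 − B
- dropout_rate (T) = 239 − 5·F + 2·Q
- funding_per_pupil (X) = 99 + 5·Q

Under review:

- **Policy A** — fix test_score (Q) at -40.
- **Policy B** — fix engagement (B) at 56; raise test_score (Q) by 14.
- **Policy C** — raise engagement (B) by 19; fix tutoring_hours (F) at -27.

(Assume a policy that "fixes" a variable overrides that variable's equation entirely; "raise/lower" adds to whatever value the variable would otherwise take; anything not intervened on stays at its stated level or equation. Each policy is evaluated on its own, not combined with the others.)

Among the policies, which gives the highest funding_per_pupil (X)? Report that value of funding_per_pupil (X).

1279

Policy A (Q := -40):
  B = 14
  Q = -40
  X = 99 + 5·(-40) = -101
Policy B (B := 56, Q + 14):
  B = 56
  Q = 269 − 56 (+14 from intervention) = 227
  X = 99 + 5·227 = 1234
Policy C (B + 19, F := -27):
  B = 14 + 19 = 33
  Q = 269 − 33 = 236
  X = 99 + 5·236 = 1279
Comparing — Policy A: X=-101, Policy B: X=1234, Policy C: X=1279. Highest is 1279 (Policy C).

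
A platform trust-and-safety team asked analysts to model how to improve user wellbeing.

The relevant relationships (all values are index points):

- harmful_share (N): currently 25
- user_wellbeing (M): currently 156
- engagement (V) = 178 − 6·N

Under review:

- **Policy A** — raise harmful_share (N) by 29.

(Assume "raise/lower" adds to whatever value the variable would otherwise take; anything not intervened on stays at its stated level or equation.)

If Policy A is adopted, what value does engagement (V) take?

-146

Policy A (N + 29):
  N = 25 + 29 = 54
  V = 178 − 6·54 = -146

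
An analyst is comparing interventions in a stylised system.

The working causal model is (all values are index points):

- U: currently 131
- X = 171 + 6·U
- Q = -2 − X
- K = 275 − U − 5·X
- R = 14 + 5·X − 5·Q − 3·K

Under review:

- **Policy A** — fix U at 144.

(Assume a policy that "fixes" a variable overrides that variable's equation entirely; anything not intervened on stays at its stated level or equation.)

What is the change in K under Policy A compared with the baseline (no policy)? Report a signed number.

Baseline:
  U = 131
  X = 171 + 6·131 = 957
  K = 275 − 131 − 5·957 = -4641
Policy A (U := 144):
  U = 144
  X = 171 + 6·144 = 1035
  K = 275 − 144 − 5·1035 = -5044
Change in K: -5044 − (-4641) = -403

-403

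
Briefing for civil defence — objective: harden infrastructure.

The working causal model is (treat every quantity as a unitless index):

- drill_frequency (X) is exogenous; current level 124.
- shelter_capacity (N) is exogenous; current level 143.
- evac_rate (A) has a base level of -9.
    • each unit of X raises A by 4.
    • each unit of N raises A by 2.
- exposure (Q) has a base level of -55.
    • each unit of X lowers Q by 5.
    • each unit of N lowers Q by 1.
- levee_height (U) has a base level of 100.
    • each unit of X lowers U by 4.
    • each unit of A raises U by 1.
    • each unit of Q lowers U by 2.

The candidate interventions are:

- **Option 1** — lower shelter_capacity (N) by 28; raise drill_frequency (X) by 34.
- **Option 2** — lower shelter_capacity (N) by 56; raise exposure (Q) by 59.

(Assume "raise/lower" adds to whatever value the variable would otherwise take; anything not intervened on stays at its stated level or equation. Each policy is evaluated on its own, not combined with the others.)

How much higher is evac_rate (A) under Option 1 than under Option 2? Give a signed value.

192

Option 1 (N − 28, X + 34):
  X = 124 + 34 = 158
  N = 143 − 28 = 115
  A = -9 + 4·158 + 2·115 = 853
Option 2 (N − 56, Q + 59):
  X = 124
  N = 143 − 56 = 87
  A = -9 + 4·124 + 2·87 = 661
A: 853 − 661 = 192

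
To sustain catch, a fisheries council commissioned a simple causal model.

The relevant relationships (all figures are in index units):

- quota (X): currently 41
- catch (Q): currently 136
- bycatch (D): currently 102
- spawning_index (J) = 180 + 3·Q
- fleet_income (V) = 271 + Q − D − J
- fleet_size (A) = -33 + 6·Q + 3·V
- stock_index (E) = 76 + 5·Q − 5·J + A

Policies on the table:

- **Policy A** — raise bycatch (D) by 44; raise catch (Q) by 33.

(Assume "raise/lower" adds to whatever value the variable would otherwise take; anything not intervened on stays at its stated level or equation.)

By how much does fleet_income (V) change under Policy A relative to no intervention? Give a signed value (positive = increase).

Baseline:
  Q = 136
  D = 102
  J = 180 + 3·136 = 588
  V = 271 + 136 − 102 − 588 = -283
Policy A (D + 44, Q + 33):
  Q = 136 + 33 = 169
  D = 102 + 44 = 146
  J = 180 + 3·169 = 687
  V = 271 + 169 − 146 − 687 = -393
Change in V: -393 − (-283) = -110

-110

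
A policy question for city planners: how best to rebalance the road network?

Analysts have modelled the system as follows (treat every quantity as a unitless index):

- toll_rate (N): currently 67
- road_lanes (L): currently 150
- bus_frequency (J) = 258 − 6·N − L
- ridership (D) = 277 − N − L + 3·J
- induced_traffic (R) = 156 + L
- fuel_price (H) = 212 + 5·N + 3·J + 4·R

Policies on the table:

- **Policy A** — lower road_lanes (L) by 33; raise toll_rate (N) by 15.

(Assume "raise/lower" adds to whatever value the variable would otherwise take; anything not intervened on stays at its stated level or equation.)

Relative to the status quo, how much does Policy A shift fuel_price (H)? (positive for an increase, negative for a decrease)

-228

Baseline:
  N = 67
  L = 150
  J = 258 − 6·67 − 150 = -294
  R = 156 + 150 = 306
  H = 212 + 5·67 + 3·(-294) + 4·306 = 889
Policy A (L − 33, N + 15):
  N = 67 + 15 = 82
  L = 150 − 33 = 117
  J = 258 − 6·82 − 117 = -351
  R = 156 + 117 = 273
  H = 212 + 5·82 + 3·(-351) + 4·273 = 661
Change in H: 661 − 889 = -228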